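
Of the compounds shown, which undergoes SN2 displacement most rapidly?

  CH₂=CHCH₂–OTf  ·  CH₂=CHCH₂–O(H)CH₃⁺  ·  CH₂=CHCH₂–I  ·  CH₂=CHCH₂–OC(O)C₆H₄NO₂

With the same alkyl group throughout, only the leaving group differentiates the rates.
Leaving-group ability tracks the stability of the departed species; conjugate-acid pKₐ is the usual yardstick (lower pKₐ → better LG).
CH₂=CHCH₂–OTf loses OTf⁻: pKₐ(CF₃SO₃H (triflic acid)) ≈ -14
CH₂=CHCH₂–I loses I⁻: pKₐ(HI) ≈ -10
CH₂=CHCH₂–O(H)CH₃⁺ loses R'OH: pKₐ(R'OH₂⁺) ≈ -2.4
CH₂=CHCH₂–OC(O)C₆H₄NO₂ loses p-O₂N–C₆H₄–COO⁻: pKₐ(p-nitrobenzoic acid) ≈ 3.4

CH₂=CHCH₂–OTf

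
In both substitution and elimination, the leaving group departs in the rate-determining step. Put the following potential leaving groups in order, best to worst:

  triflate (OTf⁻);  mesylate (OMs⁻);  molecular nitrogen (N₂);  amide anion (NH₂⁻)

molecular nitrogen (N₂) > triflate (OTf⁻) > mesylate (OMs⁻) > amide anion (NH₂⁻)

The more stable X⁻ (or X) is on its own — i.e. the weaker a base it is — the better a leaving group it makes.
molecular nitrogen (N₂): no meaningful conjugate acid; N₂ departs as an exceptionally stable neutral molecule
triflate (OTf⁻): pKₐ(CF₃SO₃H (triflic acid)) ≈ -14 — charge spread over three oxygens and a CF₃ group; the premier leaving group in synthesis
mesylate (OMs⁻): pKₐ(CH₃SO₃H (MsOH)) ≈ -1.9 — resonance-delocalised alkanesulfonate
amide anion (NH₂⁻): pKₐ(NH₃) ≈ 38 — extremely strong base; never a leaving group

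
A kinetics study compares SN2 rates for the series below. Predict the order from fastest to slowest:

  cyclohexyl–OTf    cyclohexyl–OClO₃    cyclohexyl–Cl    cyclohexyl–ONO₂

cyclohexyl–OTf > cyclohexyl–OClO₃ > cyclohexyl–Cl > cyclohexyl–ONO₂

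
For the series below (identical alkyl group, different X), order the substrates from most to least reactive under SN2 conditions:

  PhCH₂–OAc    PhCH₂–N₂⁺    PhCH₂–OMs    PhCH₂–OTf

PhCH₂–N₂⁺ > PhCH₂–OTf > PhCH₂–OMs > PhCH₂–OAc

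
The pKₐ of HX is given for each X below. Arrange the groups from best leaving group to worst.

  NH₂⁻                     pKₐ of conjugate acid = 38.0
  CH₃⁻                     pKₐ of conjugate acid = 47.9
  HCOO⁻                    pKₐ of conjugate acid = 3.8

Lower conjugate-acid pKₐ ⇒ weaker base ⇒ better leaving group.
Sorting by the given values: HCOO⁻ (3.8), NH₂⁻ (38.0), CH₃⁻ (47.9).

HCOO⁻ > NH₂⁻ > CH₃⁻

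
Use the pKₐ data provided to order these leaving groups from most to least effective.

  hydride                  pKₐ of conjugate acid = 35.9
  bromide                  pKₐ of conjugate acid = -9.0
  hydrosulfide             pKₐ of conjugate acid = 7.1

bromide > hydrosulfide > hydride

Lower conjugate-acid pKₐ ⇒ weaker base ⇒ better leaving group.
Sorting by the given values: bromide (-9.0), hydrosulfide (7.1), hydride (35.9).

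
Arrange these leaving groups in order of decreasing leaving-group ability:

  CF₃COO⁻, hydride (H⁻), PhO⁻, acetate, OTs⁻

OTs⁻ > CF₃COO⁻ > acetate > PhO⁻ > hydride (H⁻)

The more stable X⁻ (or X) is on its own — i.e. the weaker a base it is — the better a leaving group it makes.
OTs⁻: pKₐ(p-CH₃C₆H₄SO₃H (TsOH)) ≈ -2.8
CF₃COO⁻: pKₐ(CF₃COOH) ≈ 0.2 — strongly electron-withdrawing CF₃ stabilises the carboxylate
acetate: pKₐ(CH₃COOH) ≈ 4.8
PhO⁻: pKₐ(C₆H₅OH (phenol)) ≈ 10
hydride (H⁻): pKₐ(H₂) ≈ 36 — extremely strong base; leaves only in special hydride-transfer contexts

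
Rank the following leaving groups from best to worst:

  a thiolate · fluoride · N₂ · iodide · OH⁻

A good leaving group is a weak base: the lower the pKₐ of its conjugate acid, the more readily it departs.
N₂: no meaningful conjugate acid; N₂ departs as an exceptionally stable neutral molecule
iodide: pKₐ(HI) ≈ -10
fluoride: pKₐ(HF) ≈ 3.2
a thiolate: pKₐ(RSH (a thiol)) ≈ 10.5
OH⁻: pKₐ(H₂O) ≈ 15.7

N₂ > iodide > fluoride > a thiolate > OH⁻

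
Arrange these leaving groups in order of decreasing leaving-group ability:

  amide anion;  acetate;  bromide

bromide: pKₐ(HBr) ≈ -9
acetate: pKₐ(CH₃COOH) ≈ 4.8
amide anion: pKₐ(NH₃) ≈ 38

bromide > acetate > amide anion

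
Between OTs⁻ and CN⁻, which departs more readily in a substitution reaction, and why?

OTs⁻

OTs⁻ is the better leaving group.
pKₐ(p-CH₃C₆H₄SO₃H (TsOH)) ≈ -2.8 versus pKₐ(HCN) ≈ 9.2: OTs⁻ is the much weaker base.
Resonance-delocalised arenesulfonate.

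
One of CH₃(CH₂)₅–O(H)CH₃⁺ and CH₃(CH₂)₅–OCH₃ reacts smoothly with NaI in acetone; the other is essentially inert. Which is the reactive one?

From CH₃(CH₂)₅–OCH₃ the departing group would be CH₃O⁻ (pKₐ(CH₃OH) ≈ 15.5). Strong base; alkoxides do not leave unassisted.
From CH₃(CH₂)₅–O(H)CH₃⁺ the leaving group is R'OH (pKₐ(R'OH₂⁺) ≈ -2.4). Neutral; leaves from a protonated ether (an oxonium ion, R–O(H)R'⁺).
(In practice CH₃(CH₂)₅–O(H)CH₃⁺ is made from CH₃(CH₂)₅–OCH₃ by protonation with concentrated HI, allowing neutral methanol, rather than methoxide, to depart.)

CH₃(CH₂)₅–O(H)CH₃⁺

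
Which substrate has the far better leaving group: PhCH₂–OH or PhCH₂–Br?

From PhCH₂–OH the departing group would be OH⁻ (pKₐ(H₂O) ≈ 15.7). Strong base; essentially never leaves without prior activation.
From PhCH₂–Br the leaving group is Br⁻ (pKₐ(HBr) ≈ -9). Weak base; good leaving group.
(In practice PhCH₂–Br is made from PhCH₂–OH by treatment with PBr₃, replacing the hydroxyl with bromide.)

PhCH₂–Br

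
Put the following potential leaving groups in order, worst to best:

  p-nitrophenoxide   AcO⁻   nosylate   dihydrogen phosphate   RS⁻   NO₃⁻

RS⁻ < p-nitrophenoxide < AcO⁻ < dihydrogen phosphate < NO₃⁻ < nosylate

nosylate: pKₐ(p-O₂NC₆H₄SO₃H) ≈ -3.5
NO₃⁻: pKₐ(HNO₃) ≈ -1.3
dihydrogen phosphate: pKₐ(H₃PO₄) ≈ 2.1
AcO⁻: pKₐ(CH₃COOH) ≈ 4.8
p-nitrophenoxide: pKₐ(p-nitrophenol) ≈ 7.2
RS⁻: pKₐ(RSH (a thiol)) ≈ 10.5
Listed from poorest to best leaving group as asked.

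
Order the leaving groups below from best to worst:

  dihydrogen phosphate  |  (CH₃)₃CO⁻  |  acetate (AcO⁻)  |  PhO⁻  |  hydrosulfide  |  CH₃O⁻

dihydrogen phosphate: pKₐ(H₃PO₄) ≈ 2.1 — moderate base; biological leaving group after further activation
acetate (AcO⁻): pKₐ(CH₃COOH) ≈ 4.8 — resonance-stabilised but still a weak base
hydrosulfide: pKₐ(H₂S) ≈ 7 — larger and more polarisable than the oxygen analogue
PhO⁻: pKₐ(C₆H₅OH (phenol)) ≈ 10
CH₃O⁻: pKₐ(CH₃OH) ≈ 15.5 — strong base; alkoxides do not leave unassisted
(CH₃)₃CO⁻: pKₐ(t-BuOH) ≈ 18 — bulky, strongly basic alkoxide

dihydrogen phosphate > acetate (AcO⁻) > hydrosulfide > PhO⁻ > CH₃O⁻ > (CH₃)₃CO⁻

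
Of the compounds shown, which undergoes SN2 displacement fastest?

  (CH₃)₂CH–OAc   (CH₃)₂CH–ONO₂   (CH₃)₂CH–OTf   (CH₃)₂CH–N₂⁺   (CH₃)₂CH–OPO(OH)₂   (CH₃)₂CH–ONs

(CH₃)₂CH–N₂⁺

Identical carbon frameworks mean the comparison reduces to leaving-group quality.
The more stable X⁻ (or X) is on its own — i.e. the weaker a base it is — the better a leaving group it makes.
(CH₃)₂CH–N₂⁺ loses N₂: no meaningful conjugate acid; N₂ departs as an exceptionally stable neutral molecule
(CH₃)₂CH–OTf loses OTf⁻: pKₐ(CF₃SO₃H (triflic acid)) ≈ -14
(CH₃)₂CH–ONs loses ONs⁻: pKₐ(p-O₂NC₆H₄SO₃H) ≈ -3.5
(CH₃)₂CH–ONO₂ loses NO₃⁻: pKₐ(HNO₃) ≈ -1.3
(CH₃)₂CH–OPO(OH)₂ loses H₂PO₄⁻: pKₐ(H₃PO₄) ≈ 2.1
(CH₃)₂CH–OAc loses AcO⁻: pKₐ(CH₃COOH) ≈ 4.8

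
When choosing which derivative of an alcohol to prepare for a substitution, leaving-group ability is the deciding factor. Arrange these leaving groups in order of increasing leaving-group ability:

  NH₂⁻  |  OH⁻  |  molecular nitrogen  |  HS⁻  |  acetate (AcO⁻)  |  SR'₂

NH₂⁻ < OH⁻ < HS⁻ < acetate (AcO⁻) < SR'₂ < molecular nitrogen

molecular nitrogen: no meaningful conjugate acid; N₂ departs as an exceptionally stable neutral molecule
SR'₂: pKₐ(R'₂SH⁺) ≈ -7
acetate (AcO⁻): pKₐ(CH₃COOH) ≈ 4.8
HS⁻: pKₐ(H₂S) ≈ 7
OH⁻: pKₐ(H₂O) ≈ 15.7
NH₂⁻: pKₐ(NH₃) ≈ 38
Listed from poorest to best leaving group as asked.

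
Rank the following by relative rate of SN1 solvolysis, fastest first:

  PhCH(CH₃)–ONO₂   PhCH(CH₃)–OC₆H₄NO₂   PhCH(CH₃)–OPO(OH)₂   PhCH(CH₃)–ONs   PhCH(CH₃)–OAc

Same R in every case — rank the leaving groups.
Leaving-group ability tracks the stability of the departed species; conjugate-acid pKₐ is the usual yardstick (lower pKₐ → better LG).
PhCH(CH₃)–ONs loses ONs⁻: pKₐ(p-O₂NC₆H₄SO₃H) ≈ -3.5
PhCH(CH₃)–ONO₂ loses NO₃⁻: pKₐ(HNO₃) ≈ -1.3
PhCH(CH₃)–OPO(OH)₂ loses H₂PO₄⁻: pKₐ(H₃PO₄) ≈ 2.1
PhCH(CH₃)–OAc loses AcO⁻: pKₐ(CH₃COOH) ≈ 4.8
PhCH(CH₃)–OC₆H₄NO₂ loses p-O₂N–C₆H₄–O⁻: pKₐ(p-nitrophenol) ≈ 7.2

PhCH(CH₃)–ONs > PhCH(CH₃)–ONO₂ > PhCH(CH₃)–OPO(OH)₂ > PhCH(CH₃)–OAc > PhCH(CH₃)–OC₆H₄NO₂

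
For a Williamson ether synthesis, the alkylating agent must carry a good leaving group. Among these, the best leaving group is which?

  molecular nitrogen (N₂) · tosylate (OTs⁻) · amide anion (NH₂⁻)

Rank by basicity of the departing species: weakest base leaves most easily.
molecular nitrogen (N₂): no meaningful conjugate acid; N₂ departs as an exceptionally stable neutral molecule
tosylate (OTs⁻): pKₐ(p-CH₃C₆H₄SO₃H (TsOH)) ≈ -2.8
amide anion (NH₂⁻): pKₐ(NH₃) ≈ 38

molecular nitrogen (N₂)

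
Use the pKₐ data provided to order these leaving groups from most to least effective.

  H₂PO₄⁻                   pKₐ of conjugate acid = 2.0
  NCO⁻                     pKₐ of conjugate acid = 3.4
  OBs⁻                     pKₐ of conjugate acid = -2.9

Lower conjugate-acid pKₐ ⇒ weaker base ⇒ better leaving group.
Sorting by the given values: OBs⁻ (-2.9), H₂PO₄⁻ (2.0), NCO⁻ (3.4).

OBs⁻ > H₂PO₄⁻ > NCO⁻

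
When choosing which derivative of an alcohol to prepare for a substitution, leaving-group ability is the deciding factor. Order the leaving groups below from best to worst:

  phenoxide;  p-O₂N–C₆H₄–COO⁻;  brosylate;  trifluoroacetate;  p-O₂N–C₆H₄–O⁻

Rank by basicity of the departing species: weakest base leaves most easily.
brosylate: pKₐ(p-BrC₆H₄SO₃H) ≈ -2.8 — arenesulfonate with a p-bromo substituent
trifluoroacetate: pKₐ(CF₃COOH) ≈ 0.2 — strongly electron-withdrawing CF₃ stabilises the carboxylate
p-O₂N–C₆H₄–COO⁻: pKₐ(p-nitrobenzoic acid) ≈ 3.4 — electron-withdrawing nitro group stabilises the carboxylate
p-O₂N–C₆H₄–O⁻: pKₐ(p-nitrophenol) ≈ 7.2 — nitro group delocalises the charge; the classic chromogenic LG
phenoxide: pKₐ(C₆H₅OH (phenol)) ≈ 10

brosylate > trifluoroacetate > p-O₂N–C₆H₄–COO⁻ > p-O₂N–C₆H₄–O⁻ > phenoxide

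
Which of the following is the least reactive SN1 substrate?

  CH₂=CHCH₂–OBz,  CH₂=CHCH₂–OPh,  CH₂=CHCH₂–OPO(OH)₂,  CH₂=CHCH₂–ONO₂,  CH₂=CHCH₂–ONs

CH₂=CHCH₂–OPh

The skeletons are identical, so relative rate is governed entirely by leaving-group ability.
Leaving-group ability tracks the stability of the departed species; conjugate-acid pKₐ is the usual yardstick (lower pKₐ → better LG).
CH₂=CHCH₂–ONs loses ONs⁻: pKₐ(p-O₂NC₆H₄SO₃H) ≈ -3.5
CH₂=CHCH₂–ONO₂ loses NO₃⁻: pKₐ(HNO₃) ≈ -1.3
CH₂=CHCH₂–OPO(OH)₂ loses H₂PO₄⁻: pKₐ(H₃PO₄) ≈ 2.1
CH₂=CHCH₂–OBz loses PhCOO⁻: pKₐ(C₆H₅COOH) ≈ 4.2
CH₂=CHCH₂–OPh loses PhO⁻: pKₐ(C₆H₅OH (phenol)) ≈ 10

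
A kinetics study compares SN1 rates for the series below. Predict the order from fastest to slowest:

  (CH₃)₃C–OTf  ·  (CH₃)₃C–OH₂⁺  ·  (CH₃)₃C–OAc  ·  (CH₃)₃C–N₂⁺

The skeletons are identical, so relative rate is governed entirely by leaving-group ability.
Rank by basicity of the departing species: weakest base leaves most easily.
(CH₃)₃C–N₂⁺ loses N₂: no meaningful conjugate acid; N₂ departs as an exceptionally stable neutral molecule
(CH₃)₃C–OTf loses OTf⁻: pKₐ(CF₃SO₃H (triflic acid)) ≈ -14
(CH₃)₃C–OH₂⁺ loses H₂O: pKₐ(H₃O⁺) ≈ -1.7
(CH₃)₃C–OAc loses AcO⁻: pKₐ(CH₃COOH) ≈ 4.8

(CH₃)₃C–N₂⁺ > (CH₃)₃C–OTf > (CH₃)₃C–OH₂⁺ > (CH₃)₃C–OAc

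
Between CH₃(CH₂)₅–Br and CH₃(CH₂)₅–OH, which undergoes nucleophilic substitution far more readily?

CH₃(CH₂)₅–Br

From CH₃(CH₂)₅–OH the departing group would be OH⁻ (pKₐ(H₂O) ≈ 15.7). Strong base; essentially never leaves without prior activation.
From CH₃(CH₂)₅–Br the leaving group is Br⁻ (pKₐ(HBr) ≈ -9). Weak base; good leaving group.
(In practice CH₃(CH₂)₅–Br is made from CH₃(CH₂)₅–OH by treatment with PBr₃, replacing the hydroxyl with bromide.)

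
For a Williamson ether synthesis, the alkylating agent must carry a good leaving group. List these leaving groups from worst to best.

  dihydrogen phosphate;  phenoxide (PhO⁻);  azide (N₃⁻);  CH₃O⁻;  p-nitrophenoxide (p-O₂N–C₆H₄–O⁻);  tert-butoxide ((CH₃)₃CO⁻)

dihydrogen phosphate: pKₐ(H₃PO₄) ≈ 2.1 — moderate base; biological leaving group after further activation
azide (N₃⁻): pKₐ(HN₃) ≈ 4.7
p-nitrophenoxide (p-O₂N–C₆H₄–O⁻): pKₐ(p-nitrophenol) ≈ 7.2
phenoxide (PhO⁻): pKₐ(C₆H₅OH (phenol)) ≈ 10 — resonance into the ring helps, but still a poor LG
CH₃O⁻: pKₐ(CH₃OH) ≈ 15.5 — strong base; alkoxides do not leave unassisted
tert-butoxide ((CH₃)₃CO⁻): pKₐ(t-BuOH) ≈ 18 — bulky, strongly basic alkoxide
The question asks for worst first, so the sequence is read in increasing leaving-group ability.

tert-butoxide ((CH₃)₃CO⁻) < CH₃O⁻ < phenoxide (PhO⁻) < p-nitrophenoxide (p-O₂N–C₆H₄–O⁻) < azide (N₃⁻) < dihydrogen phosphate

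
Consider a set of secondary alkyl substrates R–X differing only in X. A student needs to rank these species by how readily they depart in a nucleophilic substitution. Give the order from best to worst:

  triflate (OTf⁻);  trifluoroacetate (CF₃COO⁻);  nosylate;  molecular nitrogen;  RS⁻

The more stable X⁻ (or X) is on its own — i.e. the weaker a base it is — the better a leaving group it makes.
molecular nitrogen: no meaningful conjugate acid; N₂ departs as an exceptionally stable neutral molecule
triflate (OTf⁻): pKₐ(CF₃SO₃H (triflic acid)) ≈ -14
nosylate: pKₐ(p-O₂NC₆H₄SO₃H) ≈ -3.5
trifluoroacetate (CF₃COO⁻): pKₐ(CF₃COOH) ≈ 0.2
RS⁻: pKₐ(RSH (a thiol)) ≈ 10.5

molecular nitrogen > triflate (OTf⁻) > nosylate > trifluoroacetate (CF₃COO⁻) > RS⁻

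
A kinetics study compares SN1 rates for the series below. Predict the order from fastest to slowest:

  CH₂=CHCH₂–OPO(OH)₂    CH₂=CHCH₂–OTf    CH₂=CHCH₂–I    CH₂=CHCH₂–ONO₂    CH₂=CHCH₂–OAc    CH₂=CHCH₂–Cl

CH₂=CHCH₂–OTf > CH₂=CHCH₂–I > CH₂=CHCH₂–Cl > CH₂=CHCH₂–ONO₂ > CH₂=CHCH₂–OPO(OH)₂ > CH₂=CHCH₂–OAc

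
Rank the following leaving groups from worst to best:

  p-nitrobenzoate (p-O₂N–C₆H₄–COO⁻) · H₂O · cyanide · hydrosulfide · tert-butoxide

Rank by basicity of the departing species: weakest base leaves most easily.
H₂O: pKₐ(H₃O⁺) ≈ -1.7
p-nitrobenzoate (p-O₂N–C₆H₄–COO⁻): pKₐ(p-nitrobenzoic acid) ≈ 3.4
hydrosulfide: pKₐ(H₂S) ≈ 7
cyanide: pKₐ(HCN) ≈ 9.2
tert-butoxide: pKₐ(t-BuOH) ≈ 18
Reversing gives the worst-to-best order requested.

tert-butoxide < cyanide < hydrosulfide < p-nitrobenzoate (p-O₂N–C₆H₄–COO⁻) < H₂O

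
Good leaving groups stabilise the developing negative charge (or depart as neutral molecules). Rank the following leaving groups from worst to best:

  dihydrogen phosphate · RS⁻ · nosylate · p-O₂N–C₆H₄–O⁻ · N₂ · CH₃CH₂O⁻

CH₃CH₂O⁻ < RS⁻ < p-O₂N–C₆H₄–O⁻ < dihydrogen phosphate < nosylate < N₂

Leaving-group ability tracks the stability of the departed species; conjugate-acid pKₐ is the usual yardstick (lower pKₐ → better LG).
N₂: no meaningful conjugate acid; N₂ departs as an exceptionally stable neutral molecule
nosylate: pKₐ(p-O₂NC₆H₄SO₃H) ≈ -3.5
dihydrogen phosphate: pKₐ(H₃PO₄) ≈ 2.1
p-O₂N–C₆H₄–O⁻: pKₐ(p-nitrophenol) ≈ 7.2
RS⁻: pKₐ(RSH (a thiol)) ≈ 10.5
CH₃CH₂O⁻: pKₐ(CH₃CH₂OH) ≈ 16
Listed from poorest to best leaving group as asked.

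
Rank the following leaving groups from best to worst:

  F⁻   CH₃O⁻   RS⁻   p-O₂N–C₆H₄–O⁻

F⁻ > p-O₂N–C₆H₄–O⁻ > RS⁻ > CH₃O⁻

The more stable X⁻ (or X) is on its own — i.e. the weaker a base it is — the better a leaving group it makes.
F⁻: pKₐ(HF) ≈ 3.2
p-O₂N–C₆H₄–O⁻: pKₐ(p-nitrophenol) ≈ 7.2 — nitro group delocalises the charge; the classic chromogenic LG
RS⁻: pKₐ(RSH (a thiol)) ≈ 10.5 — moderately basic; rarely leaves without activation
CH₃O⁻: pKₐ(CH₃OH) ≈ 15.5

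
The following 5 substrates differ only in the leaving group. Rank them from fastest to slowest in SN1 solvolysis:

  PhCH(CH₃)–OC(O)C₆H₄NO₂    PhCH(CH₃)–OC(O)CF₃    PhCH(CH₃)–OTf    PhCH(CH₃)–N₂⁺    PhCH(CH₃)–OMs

PhCH(CH₃)–N₂⁺ > PhCH(CH₃)–OTf > PhCH(CH₃)–OMs > PhCH(CH₃)–OC(O)CF₃ > PhCH(CH₃)–OC(O)C₆H₄NO₂

The skeletons are identical, so relative rate is governed entirely by leaving-group ability.
Rank by basicity of the departing species: weakest base leaves most easily.
PhCH(CH₃)–N₂⁺ loses N₂: no meaningful conjugate acid; N₂ departs as an exceptionally stable neutral molecule
PhCH(CH₃)–OTf loses OTf⁻: pKₐ(CF₃SO₃H (triflic acid)) ≈ -14
PhCH(CH₃)–OMs loses OMs⁻: pKₐ(CH₃SO₃H (MsOH)) ≈ -1.9
PhCH(CH₃)–OC(O)CF₃ loses CF₃COO⁻: pKₐ(CF₃COOH) ≈ 0.2
PhCH(CH₃)–OC(O)C₆H₄NO₂ loses p-O₂N–C₆H₄–COO⁻: pKₐ(p-nitrobenzoic acid) ≈ 3.4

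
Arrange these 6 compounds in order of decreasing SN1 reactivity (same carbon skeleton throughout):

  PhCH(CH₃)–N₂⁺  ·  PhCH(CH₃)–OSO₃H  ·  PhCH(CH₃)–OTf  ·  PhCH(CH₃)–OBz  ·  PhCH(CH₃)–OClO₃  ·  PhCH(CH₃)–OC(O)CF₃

PhCH(CH₃)–N₂⁺ > PhCH(CH₃)–OTf > PhCH(CH₃)–OClO₃ > PhCH(CH₃)–OSO₃H > PhCH(CH₃)–OC(O)CF₃ > PhCH(CH₃)–OBz

Identical carbon frameworks mean the comparison reduces to leaving-group quality.
A good leaving group is a weak base: the lower the pKₐ of its conjugate acid, the more readily it departs.
PhCH(CH₃)–N₂⁺ loses N₂: no meaningful conjugate acid; N₂ departs as an exceptionally stable neutral molecule
PhCH(CH₃)–OTf loses OTf⁻: pKₐ(CF₃SO₃H (triflic acid)) ≈ -14
PhCH(CH₃)–OClO₃ loses ClO₄⁻: pKₐ(HClO₄) ≈ -10
PhCH(CH₃)–OSO₃H loses HSO₄⁻: pKₐ(H₂SO₄) ≈ -3
PhCH(CH₃)–OC(O)CF₃ loses CF₃COO⁻: pKₐ(CF₃COOH) ≈ 0.2
PhCH(CH₃)–OBz loses PhCOO⁻: pKₐ(C₆H₅COOH) ≈ 4.2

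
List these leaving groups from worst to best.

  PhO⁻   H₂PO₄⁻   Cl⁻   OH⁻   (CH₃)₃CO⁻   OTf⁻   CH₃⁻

CH₃⁻ < (CH₃)₃CO⁻ < OH⁻ < PhO⁻ < H₂PO₄⁻ < Cl⁻ < OTf⁻

OTf⁻: pKₐ(CF₃SO₃H (triflic acid)) ≈ -14
Cl⁻: pKₐ(HCl) ≈ -7
H₂PO₄⁻: pKₐ(H₃PO₄) ≈ 2.1 — moderate base; biological leaving group after further activation
PhO⁻: pKₐ(C₆H₅OH (phenol)) ≈ 10
OH⁻: pKₐ(H₂O) ≈ 15.7 — strong base; essentially never leaves without prior activation
(CH₃)₃CO⁻: pKₐ(t-BuOH) ≈ 18 — bulky, strongly basic alkoxide
CH₃⁻: pKₐ(CH₄) ≈ 48
Reversing gives the worst-to-best order requested.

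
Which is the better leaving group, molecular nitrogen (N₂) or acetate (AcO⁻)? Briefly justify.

molecular nitrogen (N₂)

molecular nitrogen (N₂) is the better leaving group.
N₂ is the ultimate leaving group — it departs as an exceptionally stable neutral molecule, whereas acetate (AcO⁻) (pKₐ(CH₃COOH) ≈ 4.8) is far more basic.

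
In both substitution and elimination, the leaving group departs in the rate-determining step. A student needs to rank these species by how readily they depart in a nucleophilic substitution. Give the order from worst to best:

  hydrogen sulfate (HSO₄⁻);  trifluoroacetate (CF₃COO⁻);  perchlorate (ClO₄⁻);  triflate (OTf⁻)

The more stable X⁻ (or X) is on its own — i.e. the weaker a base it is — the better a leaving group it makes.
triflate (OTf⁻): pKₐ(CF₃SO₃H (triflic acid)) ≈ -14
perchlorate (ClO₄⁻): pKₐ(HClO₄) ≈ -10 — extremely weak base; rarely used for safety reasons
hydrogen sulfate (HSO₄⁻): pKₐ(H₂SO₄) ≈ -3 — conjugate base of a strong mineral acid
trifluoroacetate (CF₃COO⁻): pKₐ(CF₃COOH) ≈ 0.2 — strongly electron-withdrawing CF₃ stabilises the carboxylate
The question asks for worst first, so the sequence is read in increasing leaving-group ability.

trifluoroacetate (CF₃COO⁻) < hydrogen sulfate (HSO₄⁻) < perchlorate (ClO₄⁻) < triflate (OTf⁻)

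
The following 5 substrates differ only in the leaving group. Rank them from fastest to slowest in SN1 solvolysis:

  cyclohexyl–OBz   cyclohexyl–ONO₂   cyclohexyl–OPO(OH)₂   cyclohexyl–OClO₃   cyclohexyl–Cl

cyclohexyl–OClO₃ > cyclohexyl–Cl > cyclohexyl–ONO₂ > cyclohexyl–OPO(OH)₂ > cyclohexyl–OBz

Identical carbon frameworks mean the comparison reduces to leaving-group quality.
The more stable X⁻ (or X) is on its own — i.e. the weaker a base it is — the better a leaving group it makes.
cyclohexyl–OClO₃ loses ClO₄⁻: pKₐ(HClO₄) ≈ -10
cyclohexyl–Cl loses Cl⁻: pKₐ(HCl) ≈ -7
cyclohexyl–ONO₂ loses NO₃⁻: pKₐ(HNO₃) ≈ -1.3
cyclohexyl–OPO(OH)₂ loses H₂PO₄⁻: pKₐ(H₃PO₄) ≈ 2.1
cyclohexyl–OBz loses PhCOO⁻: pKₐ(C₆H₅COOH) ≈ 4.2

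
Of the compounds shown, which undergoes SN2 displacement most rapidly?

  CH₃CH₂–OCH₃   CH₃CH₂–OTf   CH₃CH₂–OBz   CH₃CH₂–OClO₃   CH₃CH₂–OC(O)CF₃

CH₃CH₂–OTf

Identical carbon frameworks mean the comparison reduces to leaving-group quality.
Leaving-group ability tracks the stability of the departed species; conjugate-acid pKₐ is the usual yardstick (lower pKₐ → better LG).
CH₃CH₂–OTf loses OTf⁻: pKₐ(CF₃SO₃H (triflic acid)) ≈ -14
CH₃CH₂–OClO₃ loses ClO₄⁻: pKₐ(HClO₄) ≈ -10
CH₃CH₂–OC(O)CF₃ loses CF₃COO⁻: pKₐ(CF₃COOH) ≈ 0.2
CH₃CH₂–OBz loses PhCOO⁻: pKₐ(C₆H₅COOH) ≈ 4.2
CH₃CH₂–OCH₃ loses CH₃O⁻: pKₐ(CH₃OH) ≈ 15.5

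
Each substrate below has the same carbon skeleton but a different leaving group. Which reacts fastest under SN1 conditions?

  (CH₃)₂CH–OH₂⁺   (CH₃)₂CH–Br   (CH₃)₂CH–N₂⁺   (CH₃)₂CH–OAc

(CH₃)₂CH–N₂⁺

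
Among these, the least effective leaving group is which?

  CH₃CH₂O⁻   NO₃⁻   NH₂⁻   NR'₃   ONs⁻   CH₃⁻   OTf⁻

The more stable X⁻ (or X) is on its own — i.e. the weaker a base it is — the better a leaving group it makes.
OTf⁻: pKₐ(CF₃SO₃H (triflic acid)) ≈ -14
ONs⁻: pKₐ(p-O₂NC₆H₄SO₃H) ≈ -3.5
NO₃⁻: pKₐ(HNO₃) ≈ -1.3
NR'₃: pKₐ(R'₃NH⁺) ≈ 10.7
CH₃CH₂O⁻: pKₐ(CH₃CH₂OH) ≈ 16
NH₂⁻: pKₐ(NH₃) ≈ 38
CH₃⁻: pKₐ(CH₄) ≈ 48

CH₃⁻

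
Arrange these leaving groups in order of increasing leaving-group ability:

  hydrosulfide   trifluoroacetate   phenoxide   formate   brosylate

The more stable X⁻ (or X) is on its own — i.e. the weaker a base it is — the better a leaving group it makes.
brosylate: pKₐ(p-BrC₆H₄SO₃H) ≈ -2.8
trifluoroacetate: pKₐ(CF₃COOH) ≈ 0.2
formate: pKₐ(HCOOH) ≈ 3.8
hydrosulfide: pKₐ(H₂S) ≈ 7
phenoxide: pKₐ(C₆H₅OH (phenol)) ≈ 10
Reversing gives the worst-to-best order requested.

phenoxide < hydrosulfide < formate < trifluoroacetate < brosylate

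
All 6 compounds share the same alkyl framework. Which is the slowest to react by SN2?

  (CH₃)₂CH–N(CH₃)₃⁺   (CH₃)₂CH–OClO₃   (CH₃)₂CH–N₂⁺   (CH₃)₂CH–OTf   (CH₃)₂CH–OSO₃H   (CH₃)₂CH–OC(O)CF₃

(CH₃)₂CH–N(CH₃)₃⁺

Identical carbon frameworks mean the comparison reduces to leaving-group quality.
Rank by basicity of the departing species: weakest base leaves most easily.
(CH₃)₂CH–N₂⁺ loses N₂: no meaningful conjugate acid; N₂ departs as an exceptionally stable neutral molecule
(CH₃)₂CH–OTf loses OTf⁻: pKₐ(CF₃SO₃H (triflic acid)) ≈ -14
(CH₃)₂CH–OClO₃ loses ClO₄⁻: pKₐ(HClO₄) ≈ -10
(CH₃)₂CH–OSO₃H loses HSO₄⁻: pKₐ(H₂SO₄) ≈ -3
(CH₃)₂CH–OC(O)CF₃ loses CF₃COO⁻: pKₐ(CF₃COOH) ≈ 0.2
(CH₃)₂CH–N(CH₃)₃⁺ loses NR'₃: pKₐ(R'₃NH⁺) ≈ 10.7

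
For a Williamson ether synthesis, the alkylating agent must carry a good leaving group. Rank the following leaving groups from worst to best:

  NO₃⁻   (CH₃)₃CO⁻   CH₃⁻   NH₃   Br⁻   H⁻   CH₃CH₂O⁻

Br⁻: pKₐ(HBr) ≈ -9
NO₃⁻: pKₐ(HNO₃) ≈ -1.3
NH₃: pKₐ(NH₄⁺) ≈ 9.2
CH₃CH₂O⁻: pKₐ(CH₃CH₂OH) ≈ 16
(CH₃)₃CO⁻: pKₐ(t-BuOH) ≈ 18
H⁻: pKₐ(H₂) ≈ 36
CH₃⁻: pKₐ(CH₄) ≈ 48
Reversing gives the worst-to-best order requested.

CH₃⁻ < H⁻ < (CH₃)₃CO⁻ < CH₃CH₂O⁻ < NH₃ < NO₃⁻ < Br⁻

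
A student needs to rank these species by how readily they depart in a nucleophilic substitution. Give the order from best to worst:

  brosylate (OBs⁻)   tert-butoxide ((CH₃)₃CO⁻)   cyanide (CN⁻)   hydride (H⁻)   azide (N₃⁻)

A good leaving group is a weak base: the lower the pKₐ of its conjugate acid, the more readily it departs.
brosylate (OBs⁻): pKₐ(p-BrC₆H₄SO₃H) ≈ -2.8 — arenesulfonate with a p-bromo substituent
azide (N₃⁻): pKₐ(HN₃) ≈ 4.7
cyanide (CN⁻): pKₐ(HCN) ≈ 9.2 — sp carbon stabilises the charge somewhat, but still a poor LG
tert-butoxide ((CH₃)₃CO⁻): pKₐ(t-BuOH) ≈ 18
hydride (H⁻): pKₐ(H₂) ≈ 36

brosylate (OBs⁻) > azide (N₃⁻) > cyanide (CN⁻) > tert-butoxide ((CH₃)₃CO⁻) > hydride (H⁻)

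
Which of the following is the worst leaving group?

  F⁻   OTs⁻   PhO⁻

OTs⁻: pKₐ(p-CH₃C₆H₄SO₃H (TsOH)) ≈ -2.8
F⁻: pKₐ(HF) ≈ 3.2
PhO⁻: pKₐ(C₆H₅OH (phenol)) ≈ 10

PhO⁻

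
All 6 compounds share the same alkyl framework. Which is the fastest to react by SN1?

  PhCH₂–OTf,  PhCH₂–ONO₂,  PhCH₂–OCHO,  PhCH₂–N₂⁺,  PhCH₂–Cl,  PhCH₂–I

With the same alkyl group throughout, only the leaving group differentiates the rates.
Leaving-group ability tracks the stability of the departed species; conjugate-acid pKₐ is the usual yardstick (lower pKₐ → better LG).
PhCH₂–N₂⁺ loses N₂: no meaningful conjugate acid; N₂ departs as an exceptionally stable neutral molecule
PhCH₂–OTf loses OTf⁻: pKₐ(CF₃SO₃H (triflic acid)) ≈ -14
PhCH₂–I loses I⁻: pKₐ(HI) ≈ -10
PhCH₂–Cl loses Cl⁻: pKₐ(HCl) ≈ -7
PhCH₂–ONO₂ loses NO₃⁻: pKₐ(HNO₃) ≈ -1.3
PhCH₂–OCHO loses HCOO⁻: pKₐ(HCOOH) ≈ 3.8

PhCH₂–N₂⁺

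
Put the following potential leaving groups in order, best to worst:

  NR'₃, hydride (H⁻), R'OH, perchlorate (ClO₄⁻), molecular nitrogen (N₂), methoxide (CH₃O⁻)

molecular nitrogen (N₂) > perchlorate (ClO₄⁻) > R'OH > NR'₃ > methoxide (CH₃O⁻) > hydride (H⁻)

The more stable X⁻ (or X) is on its own — i.e. the weaker a base it is — the better a leaving group it makes.
molecular nitrogen (N₂): no meaningful conjugate acid; N₂ departs as an exceptionally stable neutral molecule
perchlorate (ClO₄⁻): pKₐ(HClO₄) ≈ -10
R'OH: pKₐ(R'OH₂⁺) ≈ -2.4
NR'₃: pKₐ(R'₃NH⁺) ≈ 10.7
methoxide (CH₃O⁻): pKₐ(CH₃OH) ≈ 15.5
hydride (H⁻): pKₐ(H₂) ≈ 36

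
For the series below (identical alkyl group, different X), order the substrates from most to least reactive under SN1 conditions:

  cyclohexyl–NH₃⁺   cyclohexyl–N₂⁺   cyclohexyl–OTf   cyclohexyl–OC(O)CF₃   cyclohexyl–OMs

cyclohexyl–N₂⁺ > cyclohexyl–OTf > cyclohexyl–OMs > cyclohexyl–OC(O)CF₃ > cyclohexyl–NH₃⁺

Identical carbon frameworks mean the comparison reduces to leaving-group quality.
Rank by basicity of the departing species: weakest base leaves most easily.
cyclohexyl–N₂⁺ loses N₂: no meaningful conjugate acid; N₂ departs as an exceptionally stable neutral molecule
cyclohexyl–OTf loses OTf⁻: pKₐ(CF₃SO₃H (triflic acid)) ≈ -14
cyclohexyl–OMs loses OMs⁻: pKₐ(CH₃SO₃H (MsOH)) ≈ -1.9
cyclohexyl–OC(O)CF₃ loses CF₃COO⁻: pKₐ(CF₃COOH) ≈ 0.2
cyclohexyl–NH₃⁺ loses NH₃: pKₐ(NH₄⁺) ≈ 9.2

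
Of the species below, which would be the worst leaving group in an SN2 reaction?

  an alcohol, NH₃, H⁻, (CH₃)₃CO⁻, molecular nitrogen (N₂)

H⁻

molecular nitrogen (N₂): no meaningful conjugate acid; N₂ departs as an exceptionally stable neutral molecule
an alcohol: pKₐ(R'OH₂⁺) ≈ -2.4
NH₃: pKₐ(NH₄⁺) ≈ 9.2
(CH₃)₃CO⁻: pKₐ(t-BuOH) ≈ 18
H⁻: pKₐ(H₂) ≈ 36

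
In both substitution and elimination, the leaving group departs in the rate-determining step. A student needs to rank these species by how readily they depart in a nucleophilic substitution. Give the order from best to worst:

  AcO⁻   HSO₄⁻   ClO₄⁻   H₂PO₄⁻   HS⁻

ClO₄⁻ > HSO₄⁻ > H₂PO₄⁻ > AcO⁻ > HS⁻

Rank by basicity of the departing species: weakest base leaves most easily.
ClO₄⁻: pKₐ(HClO₄) ≈ -10 — extremely weak base; rarely used for safety reasons
HSO₄⁻: pKₐ(H₂SO₄) ≈ -3 — conjugate base of a strong mineral acid
H₂PO₄⁻: pKₐ(H₃PO₄) ≈ 2.1
AcO⁻: pKₐ(CH₃COOH) ≈ 4.8 — resonance-stabilised but still a weak base
HS⁻: pKₐ(H₂S) ≈ 7 — larger and more polarisable than the oxygen analogue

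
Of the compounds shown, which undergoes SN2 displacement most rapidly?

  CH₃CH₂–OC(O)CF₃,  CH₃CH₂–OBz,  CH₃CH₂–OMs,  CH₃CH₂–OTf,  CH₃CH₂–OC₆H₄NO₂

Identical carbon frameworks mean the comparison reduces to leaving-group quality.
Leaving-group ability tracks the stability of the departed species; conjugate-acid pKₐ is the usual yardstick (lower pKₐ → better LG).
CH₃CH₂–OTf loses OTf⁻: pKₐ(CF₃SO₃H (triflic acid)) ≈ -14
CH₃CH₂–OMs loses OMs⁻: pKₐ(CH₃SO₃H (MsOH)) ≈ -1.9
CH₃CH₂–OC(O)CF₃ loses CF₃COO⁻: pKₐ(CF₃COOH) ≈ 0.2
CH₃CH₂–OBz loses PhCOO⁻: pKₐ(C₆H₅COOH) ≈ 4.2
CH₃CH₂–OC₆H₄NO₂ loses p-O₂N–C₆H₄–O⁻: pKₐ(p-nitrophenol) ≈ 7.2

CH₃CH₂–OTf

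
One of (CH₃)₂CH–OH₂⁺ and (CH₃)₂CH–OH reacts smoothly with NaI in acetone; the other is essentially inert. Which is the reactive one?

(CH₃)₂CH–OH₂⁺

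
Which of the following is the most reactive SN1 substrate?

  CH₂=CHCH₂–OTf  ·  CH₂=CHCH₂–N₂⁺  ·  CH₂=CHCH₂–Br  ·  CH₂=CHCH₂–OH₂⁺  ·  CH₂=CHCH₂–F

CH₂=CHCH₂–N₂⁺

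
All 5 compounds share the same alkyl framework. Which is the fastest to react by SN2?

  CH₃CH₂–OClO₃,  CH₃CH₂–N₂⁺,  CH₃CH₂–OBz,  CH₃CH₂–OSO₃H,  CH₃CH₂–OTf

The skeletons are identical, so relative rate is governed entirely by leaving-group ability.
Leaving-group ability tracks the stability of the departed species; conjugate-acid pKₐ is the usual yardstick (lower pKₐ → better LG).
CH₃CH₂–N₂⁺ loses N₂: no meaningful conjugate acid; N₂ departs as an exceptionally stable neutral molecule
CH₃CH₂–OTf loses OTf⁻: pKₐ(CF₃SO₃H (triflic acid)) ≈ -14
CH₃CH₂–OClO₃ loses ClO₄⁻: pKₐ(HClO₄) ≈ -10
CH₃CH₂–OSO₃H loses HSO₄⁻: pKₐ(H₂SO₄) ≈ -3
CH₃CH₂–OBz loses PhCOO⁻: pKₐ(C₆H₅COOH) ≈ 4.2

CH₃CH₂–N₂⁺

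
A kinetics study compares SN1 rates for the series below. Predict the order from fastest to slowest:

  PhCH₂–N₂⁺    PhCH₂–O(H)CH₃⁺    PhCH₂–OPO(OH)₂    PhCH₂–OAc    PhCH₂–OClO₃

The skeletons are identical, so relative rate is governed entirely by leaving-group ability.
Leaving-group ability tracks the stability of the departed species; conjugate-acid pKₐ is the usual yardstick (lower pKₐ → better LG).
PhCH₂–N₂⁺ loses N₂: no meaningful conjugate acid; N₂ departs as an exceptionally stable neutral molecule
PhCH₂–OClO₃ loses ClO₄⁻: pKₐ(HClO₄) ≈ -10
PhCH₂–O(H)CH₃⁺ loses R'OH: pKₐ(R'OH₂⁺) ≈ -2.4
PhCH₂–OPO(OH)₂ loses H₂PO₄⁻: pKₐ(H₃PO₄) ≈ 2.1
PhCH₂–OAc loses AcO⁻: pKₐ(CH₃COOH) ≈ 4.8

PhCH₂–N₂⁺ > PhCH₂–OClO₃ > PhCH₂–O(H)CH₃⁺ > PhCH₂–OPO(OH)₂ > PhCH₂–OAc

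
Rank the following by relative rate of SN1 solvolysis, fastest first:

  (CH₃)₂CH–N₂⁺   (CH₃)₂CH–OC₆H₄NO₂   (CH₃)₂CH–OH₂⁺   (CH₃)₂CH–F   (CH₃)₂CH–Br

(CH₃)₂CH–N₂⁺ > (CH₃)₂CH–Br > (CH₃)₂CH–OH₂⁺ > (CH₃)₂CH–F > (CH₃)₂CH–OC₆H₄NO₂

With the same alkyl group throughout, only the leaving group differentiates the rates.
Leaving-group ability tracks the stability of the departed species; conjugate-acid pKₐ is the usual yardstick (lower pKₐ → better LG).
(CH₃)₂CH–N₂⁺ loses N₂: no meaningful conjugate acid; N₂ departs as an exceptionally stable neutral molecule
(CH₃)₂CH–Br loses Br⁻: pKₐ(HBr) ≈ -9
(CH₃)₂CH–OH₂⁺ loses H₂O: pKₐ(H₃O⁺) ≈ -1.7
(CH₃)₂CH–F loses F⁻: pKₐ(HF) ≈ 3.2
(CH₃)₂CH–OC₆H₄NO₂ loses p-O₂N–C₆H₄–O⁻: pKₐ(p-nitrophenol) ≈ 7.2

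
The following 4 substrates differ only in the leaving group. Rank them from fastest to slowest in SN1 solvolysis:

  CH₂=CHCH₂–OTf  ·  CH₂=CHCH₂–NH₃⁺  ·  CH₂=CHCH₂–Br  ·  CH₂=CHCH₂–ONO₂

CH₂=CHCH₂–OTf > CH₂=CHCH₂–Br > CH₂=CHCH₂–ONO₂ > CH₂=CHCH₂–NH₃⁺

Same R in every case — rank the leaving groups.
A good leaving group is a weak base: the lower the pKₐ of its conjugate acid, the more readily it departs.
CH₂=CHCH₂–OTf loses OTf⁻: pKₐ(CF₃SO₃H (triflic acid)) ≈ -14
CH₂=CHCH₂–Br loses Br⁻: pKₐ(HBr) ≈ -9
CH₂=CHCH₂–ONO₂ loses NO₃⁻: pKₐ(HNO₃) ≈ -1.3
CH₂=CHCH₂–NH₃⁺ loses NH₃: pKₐ(NH₄⁺) ≈ 9.2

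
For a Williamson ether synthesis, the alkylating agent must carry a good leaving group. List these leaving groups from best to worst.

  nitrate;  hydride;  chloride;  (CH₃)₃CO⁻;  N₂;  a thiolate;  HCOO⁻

The more stable X⁻ (or X) is on its own — i.e. the weaker a base it is — the better a leaving group it makes.
N₂: no meaningful conjugate acid; N₂ departs as an exceptionally stable neutral molecule
chloride: pKₐ(HCl) ≈ -7
nitrate: pKₐ(HNO₃) ≈ -1.3
HCOO⁻: pKₐ(HCOOH) ≈ 3.8
a thiolate: pKₐ(RSH (a thiol)) ≈ 10.5
(CH₃)₃CO⁻: pKₐ(t-BuOH) ≈ 18
hydride: pKₐ(H₂) ≈ 36

N₂ > chloride > nitrate > HCOO⁻ > a thiolate > (CH₃)₃CO⁻ > hydride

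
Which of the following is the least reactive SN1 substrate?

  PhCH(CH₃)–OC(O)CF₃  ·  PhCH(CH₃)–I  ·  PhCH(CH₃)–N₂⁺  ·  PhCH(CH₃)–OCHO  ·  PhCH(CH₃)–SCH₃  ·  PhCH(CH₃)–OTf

PhCH(CH₃)–SCH₃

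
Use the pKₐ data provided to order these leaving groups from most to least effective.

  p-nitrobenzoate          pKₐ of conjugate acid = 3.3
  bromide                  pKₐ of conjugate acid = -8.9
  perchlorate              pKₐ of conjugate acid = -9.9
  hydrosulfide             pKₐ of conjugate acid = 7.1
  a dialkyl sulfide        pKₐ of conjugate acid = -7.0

perchlorate > bromide > a dialkyl sulfide > p-nitrobenzoate > hydrosulfide

Lower conjugate-acid pKₐ ⇒ weaker base ⇒ better leaving group.
Sorting by the given values: perchlorate (-9.9), bromide (-8.9), a dialkyl sulfide (-7.0), p-nitrobenzoate (3.3), hydrosulfide (7.1).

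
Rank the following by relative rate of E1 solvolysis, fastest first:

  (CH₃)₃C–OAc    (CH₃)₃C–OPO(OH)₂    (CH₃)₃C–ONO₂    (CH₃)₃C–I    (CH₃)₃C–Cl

With the same alkyl group throughout, only the leaving group differentiates the rates.
A good leaving group is a weak base: the lower the pKₐ of its conjugate acid, the more readily it departs.
(CH₃)₃C–I loses I⁻: pKₐ(HI) ≈ -10
(CH₃)₃C–Cl loses Cl⁻: pKₐ(HCl) ≈ -7
(CH₃)₃C–ONO₂ loses NO₃⁻: pKₐ(HNO₃) ≈ -1.3
(CH₃)₃C–OPO(OH)₂ loses H₂PO₄⁻: pKₐ(H₃PO₄) ≈ 2.1
(CH₃)₃C–OAc loses AcO⁻: pKₐ(CH₃COOH) ≈ 4.8

(CH₃)₃C–I > (CH₃)₃C–Cl > (CH₃)₃C–ONO₂ > (CH₃)₃C–OPO(OH)₂ > (CH₃)₃C–OAc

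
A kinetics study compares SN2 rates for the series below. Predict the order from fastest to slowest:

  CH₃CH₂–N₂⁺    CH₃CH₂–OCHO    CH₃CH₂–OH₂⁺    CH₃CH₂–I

Identical carbon frameworks mean the comparison reduces to leaving-group quality.
Rank by basicity of the departing species: weakest base leaves most easily.
CH₃CH₂–N₂⁺ loses N₂: no meaningful conjugate acid; N₂ departs as an exceptionally stable neutral molecule
CH₃CH₂–I loses I⁻: pKₐ(HI) ≈ -10
CH₃CH₂–OH₂⁺ loses H₂O: pKₐ(H₃O⁺) ≈ -1.7
CH₃CH₂–OCHO loses HCOO⁻: pKₐ(HCOOH) ≈ 3.8

CH₃CH₂–N₂⁺ > CH₃CH₂–I > CH₃CH₂–OH₂⁺ > CH₃CH₂–OCHO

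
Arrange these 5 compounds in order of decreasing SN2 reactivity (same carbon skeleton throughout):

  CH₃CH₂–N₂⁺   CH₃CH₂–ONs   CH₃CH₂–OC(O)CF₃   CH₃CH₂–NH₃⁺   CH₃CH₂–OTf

CH₃CH₂–N₂⁺ > CH₃CH₂–OTf > CH₃CH₂–ONs > CH₃CH₂–OC(O)CF₃ > CH₃CH₂–NH₃⁺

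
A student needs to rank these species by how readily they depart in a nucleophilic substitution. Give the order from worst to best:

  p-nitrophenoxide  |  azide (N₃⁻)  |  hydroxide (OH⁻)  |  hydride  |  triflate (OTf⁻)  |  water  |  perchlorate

triflate (OTf⁻): pKₐ(CF₃SO₃H (triflic acid)) ≈ -14 — charge spread over three oxygens and a CF₃ group; the premier leaving group in synthesis
perchlorate: pKₐ(HClO₄) ≈ -10 — extremely weak base; rarely used for safety reasons
water: pKₐ(H₃O⁺) ≈ -1.7 — neutral; leaves from a protonated alcohol (R–OH₂⁺)
azide (N₃⁻): pKₐ(HN₃) ≈ 4.7 — linear, resonance-stabilised
p-nitrophenoxide: pKₐ(p-nitrophenol) ≈ 7.2 — nitro group delocalises the charge; the classic chromogenic LG
hydroxide (OH⁻): pKₐ(H₂O) ≈ 15.7
hydride: pKₐ(H₂) ≈ 36
The question asks for worst first, so the sequence is read in increasing leaving-group ability.

hydride < hydroxide (OH⁻) < p-nitrophenoxide < azide (N₃⁻) < water < perchlorate < triflate (OTf⁻)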